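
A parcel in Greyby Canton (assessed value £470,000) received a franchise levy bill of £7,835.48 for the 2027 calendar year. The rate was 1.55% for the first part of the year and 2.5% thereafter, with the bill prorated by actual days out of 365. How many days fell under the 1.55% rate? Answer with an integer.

320 days

Let d = days at the first rate; then 365 − d days at the second rate.
£470,000 × [1.55%·d + 2.5%·(365−d)] / 365 = £7,835.48
Solving gives d = 320, so the new rate took effect on 17 Nov 2027.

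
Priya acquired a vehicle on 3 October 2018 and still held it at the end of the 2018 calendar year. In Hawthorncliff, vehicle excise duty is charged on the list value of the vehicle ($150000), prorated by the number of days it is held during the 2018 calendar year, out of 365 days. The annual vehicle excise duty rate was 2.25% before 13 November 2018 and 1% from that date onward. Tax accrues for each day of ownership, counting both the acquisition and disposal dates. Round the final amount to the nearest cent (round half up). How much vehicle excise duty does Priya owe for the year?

$580.48

3 October – 12 November 2018: 41 days at 2.25% → $150000 × 2.25% × 41/365 = $379.1096
13 November – 31 December 2018: 49 days at 1% → $150000 × 1% × 49/365 = $201.3699
Total = $580.4795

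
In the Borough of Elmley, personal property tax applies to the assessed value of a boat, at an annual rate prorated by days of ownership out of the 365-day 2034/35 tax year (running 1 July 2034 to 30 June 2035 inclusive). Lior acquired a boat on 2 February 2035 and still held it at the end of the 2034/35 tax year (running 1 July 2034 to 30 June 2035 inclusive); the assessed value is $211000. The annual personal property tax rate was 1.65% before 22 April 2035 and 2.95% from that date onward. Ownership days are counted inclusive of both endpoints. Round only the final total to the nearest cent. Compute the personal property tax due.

2 February – 21 April 2035: 79 days at 1.65% → $211000 × 1.65% × 79/365 = $753.5301
22 April – 30 June 2035: 70 days at 2.95% → $211000 × 2.95% × 70/365 = $1193.7397
Total = $1947.2699

$1947.27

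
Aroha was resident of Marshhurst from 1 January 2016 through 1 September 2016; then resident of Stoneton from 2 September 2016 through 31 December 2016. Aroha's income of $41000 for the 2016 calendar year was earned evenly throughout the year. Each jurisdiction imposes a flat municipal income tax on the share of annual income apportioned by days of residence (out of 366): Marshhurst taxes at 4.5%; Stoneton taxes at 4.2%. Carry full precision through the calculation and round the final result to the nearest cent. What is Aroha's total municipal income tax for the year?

Marshhurst, 1 January – 1 September 2016: 245 days → $41000 × 4.5% × 245/366 = $1235.0410
Stoneton, 2 September – 31 December 2016: 121 days → $41000 × 4.2% × 121/366 = $569.2951
Total = $1804.3361

$1804.34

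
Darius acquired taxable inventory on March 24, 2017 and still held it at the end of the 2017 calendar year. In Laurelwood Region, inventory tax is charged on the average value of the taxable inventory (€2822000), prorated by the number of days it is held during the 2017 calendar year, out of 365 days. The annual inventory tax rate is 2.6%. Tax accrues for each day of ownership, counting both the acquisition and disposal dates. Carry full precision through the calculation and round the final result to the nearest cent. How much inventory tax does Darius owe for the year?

Days held (March 24 – December 31, 2017): 283 out of 365
Tax = €2822000 × 2.6% × 283/365 = €56888.4274

€56888.43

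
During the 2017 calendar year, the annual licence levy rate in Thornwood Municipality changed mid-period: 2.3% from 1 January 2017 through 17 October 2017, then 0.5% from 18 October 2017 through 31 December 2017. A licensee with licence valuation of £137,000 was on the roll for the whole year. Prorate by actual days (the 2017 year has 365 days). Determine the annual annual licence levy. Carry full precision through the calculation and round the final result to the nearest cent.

1 January – 17 October 2017: 290 days at 2.3% → £137,000 × 2.3% × 290/365 = £2,503.5342
18 October – 31 December 2017: 75 days at 0.5% → £137,000 × 0.5% × 75/365 = £140.7534
Total = £2,644.2877

£2,644.29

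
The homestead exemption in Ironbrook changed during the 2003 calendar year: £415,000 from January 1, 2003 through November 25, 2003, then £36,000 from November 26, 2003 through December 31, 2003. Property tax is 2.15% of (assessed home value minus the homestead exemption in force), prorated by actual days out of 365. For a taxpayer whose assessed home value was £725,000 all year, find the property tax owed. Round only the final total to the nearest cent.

January 1 – November 25, 2003: 329 days, exemption £415,000 → (£725,000 − £415,000) × 2.15% × 329/365 = £6,007.6301
November 26 – December 31, 2003: 36 days, exemption £36,000 → (£725,000 − £36,000) × 2.15% × 36/365 = £1,461.0575
Total = £7,468.6877

£7,468.69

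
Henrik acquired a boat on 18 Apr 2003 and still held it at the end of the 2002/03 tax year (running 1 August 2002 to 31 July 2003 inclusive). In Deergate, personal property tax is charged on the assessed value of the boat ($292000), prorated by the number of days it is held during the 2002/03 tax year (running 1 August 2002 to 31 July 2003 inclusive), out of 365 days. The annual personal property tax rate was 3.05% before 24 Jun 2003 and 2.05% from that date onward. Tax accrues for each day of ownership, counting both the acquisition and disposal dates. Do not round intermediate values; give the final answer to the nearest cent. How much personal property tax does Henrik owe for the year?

$2258.00

18 Apr – 23 Jun 2003: 67 days at 3.05% → $292000 × 3.05% × 67/365 = $1634.8000
24 Jun – 31 Jul 2003: 38 days at 2.05% → $292000 × 2.05% × 38/365 = $623.2000
Total = $2258.0000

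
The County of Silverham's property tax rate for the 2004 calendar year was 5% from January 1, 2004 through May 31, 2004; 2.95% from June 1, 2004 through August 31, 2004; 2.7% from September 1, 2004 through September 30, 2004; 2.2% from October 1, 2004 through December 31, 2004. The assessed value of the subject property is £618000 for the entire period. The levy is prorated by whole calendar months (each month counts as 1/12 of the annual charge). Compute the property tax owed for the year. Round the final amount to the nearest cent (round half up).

January 1 – May 31, 2004: 5 months at 5% → £618000 × 5% × 5/12 = £12875.0000
June 1 – August 31, 2004: 3 months at 2.95% → £618000 × 2.95% × 3/12 = £4557.7500
September 1 – September 30, 2004: 1 month at 2.7% → £618000 × 2.7% × 1/12 = £1390.5000
October 1 – December 31, 2004: 3 months at 2.2% → £618000 × 2.2% × 3/12 = £3399.0000
Total = £22222.2500

£22222.25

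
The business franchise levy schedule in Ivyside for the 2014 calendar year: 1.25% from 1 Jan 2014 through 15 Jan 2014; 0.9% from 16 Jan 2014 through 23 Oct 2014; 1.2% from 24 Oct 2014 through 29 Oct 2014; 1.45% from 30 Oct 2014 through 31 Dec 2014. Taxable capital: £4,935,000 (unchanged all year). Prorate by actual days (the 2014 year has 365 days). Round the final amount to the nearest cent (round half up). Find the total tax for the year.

£50,053.07

1 Jan – 15 Jan 2014: 15 days at 1.25% → £4,935,000 × 1.25% × 15/365 = £2,535.1027
16 Jan – 23 Oct 2014: 281 days at 0.9% → £4,935,000 × 0.9% × 281/365 = £34,193.4658
24 Oct – 29 Oct 2014: 6 days at 1.2% → £4,935,000 × 1.2% × 6/365 = £973.4795
30 Oct – 31 Dec 2014: 63 days at 1.45% → £4,935,000 × 1.45% × 63/365 = £12,351.0205
Total = £50,053.0685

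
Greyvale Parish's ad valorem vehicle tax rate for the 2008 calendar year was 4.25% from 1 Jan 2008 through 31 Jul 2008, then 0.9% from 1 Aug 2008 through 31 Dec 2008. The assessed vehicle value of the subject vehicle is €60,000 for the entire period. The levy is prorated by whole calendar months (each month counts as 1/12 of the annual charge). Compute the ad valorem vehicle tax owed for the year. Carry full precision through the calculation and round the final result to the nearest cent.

1 Jan – 31 Jul 2008: 7 months at 4.25% → €60,000 × 4.25% × 7/12 = €1,487.5000
1 Aug – 31 Dec 2008: 5 months at 0.9% → €60,000 × 0.9% × 5/12 = €225.0000
Total = €1,712.5000

€1,712.50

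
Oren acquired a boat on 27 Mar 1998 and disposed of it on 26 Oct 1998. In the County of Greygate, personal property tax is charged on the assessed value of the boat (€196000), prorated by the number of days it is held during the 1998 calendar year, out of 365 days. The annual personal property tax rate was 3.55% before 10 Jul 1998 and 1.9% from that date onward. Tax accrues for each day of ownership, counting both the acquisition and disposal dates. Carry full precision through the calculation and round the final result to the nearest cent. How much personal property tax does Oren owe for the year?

27 Mar – 9 Jul 1998: 105 days at 3.55% → €196000 × 3.55% × 105/365 = €2001.6164
10 Jul – 26 Oct 1998: 109 days at 1.9% → €196000 × 1.9% × 109/365 = €1112.0986
Total = €3113.7151

€3113.72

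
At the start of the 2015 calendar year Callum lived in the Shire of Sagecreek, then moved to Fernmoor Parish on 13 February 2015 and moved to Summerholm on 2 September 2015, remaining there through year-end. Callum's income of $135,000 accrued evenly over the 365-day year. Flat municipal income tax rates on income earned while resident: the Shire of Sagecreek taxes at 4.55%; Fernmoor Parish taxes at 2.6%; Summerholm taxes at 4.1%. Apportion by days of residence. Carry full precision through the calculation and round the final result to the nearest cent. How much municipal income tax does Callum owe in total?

$4,491.43

The Shire of Sagecreek, 1 January – 12 February 2015: 43 days → $135,000 × 4.55% × 43/365 = $723.6370
Fernmoor Parish, 13 February – 1 September 2015: 201 days → $135,000 × 2.6% × 201/365 = $1,932.9041
Summerholm, 2 September – 31 December 2015: 121 days → $135,000 × 4.1% × 121/365 = $1,834.8904
Total = $4,491.4315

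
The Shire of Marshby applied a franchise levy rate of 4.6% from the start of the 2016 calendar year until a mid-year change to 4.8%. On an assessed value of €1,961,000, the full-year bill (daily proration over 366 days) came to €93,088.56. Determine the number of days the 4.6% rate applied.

Let d = days at the first rate; then 366 − d days at the second rate.
€1,961,000 × [4.6%·d + 4.8%·(366−d)] / 366 = €93,088.56
Solving gives d = 97, so the new rate took effect on 7 Apr 2016.

97 days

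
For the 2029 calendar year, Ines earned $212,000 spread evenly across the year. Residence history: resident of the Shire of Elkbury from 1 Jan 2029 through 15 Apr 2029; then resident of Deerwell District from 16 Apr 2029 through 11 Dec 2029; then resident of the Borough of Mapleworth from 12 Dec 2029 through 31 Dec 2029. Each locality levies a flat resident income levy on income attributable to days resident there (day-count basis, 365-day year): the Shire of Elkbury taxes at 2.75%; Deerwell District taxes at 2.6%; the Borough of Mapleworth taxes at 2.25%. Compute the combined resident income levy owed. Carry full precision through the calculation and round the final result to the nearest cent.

$5,562.82

The Shire of Elkbury, 1 Jan – 15 Apr 2029: 105 days → $212,000 × 2.75% × 105/365 = $1,677.1233
Deerwell District, 16 Apr – 11 Dec 2029: 240 days → $212,000 × 2.6% × 240/365 = $3,624.3288
The Borough of Mapleworth, 12 Dec – 31 Dec 2029: 20 days → $212,000 × 2.25% × 20/365 = $261.3699
Total = $5,562.8219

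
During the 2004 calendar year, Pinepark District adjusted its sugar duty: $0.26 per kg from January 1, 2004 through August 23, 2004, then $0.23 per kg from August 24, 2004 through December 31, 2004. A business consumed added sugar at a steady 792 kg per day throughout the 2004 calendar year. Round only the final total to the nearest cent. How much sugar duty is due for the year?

$72,277.92

January 1 – August 23, 2004: 236 days × 792 kg/day = 186,912 kg at $0.26/kg → $48,597.12
August 24 – December 31, 2004: 130 days × 792 kg/day = 102,960 kg at $0.23/kg → $23,680.80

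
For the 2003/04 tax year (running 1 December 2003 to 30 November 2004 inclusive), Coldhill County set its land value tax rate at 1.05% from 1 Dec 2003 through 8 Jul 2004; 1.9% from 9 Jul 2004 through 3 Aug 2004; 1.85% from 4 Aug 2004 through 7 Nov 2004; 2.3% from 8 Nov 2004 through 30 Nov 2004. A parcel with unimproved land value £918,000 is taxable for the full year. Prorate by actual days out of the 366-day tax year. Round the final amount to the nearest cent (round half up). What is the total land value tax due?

£12,840.71

1 Dec 2003 – 8 Jul 2004: 221 days at 1.05% → £918,000 × 1.05% × 221/366 = £5,820.2705
9 Jul – 3 Aug 2004: 26 days at 1.9% → £918,000 × 1.9% × 26/366 = £1,239.0492
4 Aug – 7 Nov 2004: 96 days at 1.85% → £918,000 × 1.85% × 96/366 = £4,454.5574
8 Nov – 30 Nov 2004: 23 days at 2.3% → £918,000 × 2.3% × 23/366 = £1,326.8361
Total = £12,840.7131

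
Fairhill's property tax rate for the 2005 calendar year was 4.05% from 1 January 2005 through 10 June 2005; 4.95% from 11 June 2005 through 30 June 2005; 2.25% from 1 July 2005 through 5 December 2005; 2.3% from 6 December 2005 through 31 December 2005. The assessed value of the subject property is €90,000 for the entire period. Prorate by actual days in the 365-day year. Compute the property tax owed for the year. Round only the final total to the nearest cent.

€2,875.93

1 January – 10 June 2005: 161 days at 4.05% → €90,000 × 4.05% × 161/365 = €1,607.7945
11 June – 30 June 2005: 20 days at 4.95% → €90,000 × 4.95% × 20/365 = €244.1096
1 July – 5 December 2005: 158 days at 2.25% → €90,000 × 2.25% × 158/365 = €876.5753
6 December – 31 December 2005: 26 days at 2.3% → €90,000 × 2.3% × 26/365 = €147.4521
Total = €2,875.9315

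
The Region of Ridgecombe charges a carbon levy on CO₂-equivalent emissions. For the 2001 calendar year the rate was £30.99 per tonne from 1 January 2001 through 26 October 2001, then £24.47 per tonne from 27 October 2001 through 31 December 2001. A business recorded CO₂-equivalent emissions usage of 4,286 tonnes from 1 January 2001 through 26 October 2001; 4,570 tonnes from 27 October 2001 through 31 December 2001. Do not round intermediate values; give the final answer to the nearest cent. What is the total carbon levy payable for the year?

£244,651.04

1 January – 26 October 2001: 4,286 tonnes at £30.99/tonne → £132,823.14
27 October – 31 December 2001: 4,570 tonnes at £24.47/tonne → £111,827.90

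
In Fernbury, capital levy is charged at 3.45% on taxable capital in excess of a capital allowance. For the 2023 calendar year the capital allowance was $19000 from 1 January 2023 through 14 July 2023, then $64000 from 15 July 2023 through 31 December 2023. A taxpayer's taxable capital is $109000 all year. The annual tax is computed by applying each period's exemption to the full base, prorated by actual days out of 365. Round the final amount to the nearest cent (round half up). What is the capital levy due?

$2381.92

1 January – 14 July 2023: 195 days, exemption $19000 → ($109000 − $19000) × 3.45% × 195/365 = $1658.8356
15 July – 31 December 2023: 170 days, exemption $64000 → ($109000 − $64000) × 3.45% × 170/365 = $723.0822
Total = $2381.9178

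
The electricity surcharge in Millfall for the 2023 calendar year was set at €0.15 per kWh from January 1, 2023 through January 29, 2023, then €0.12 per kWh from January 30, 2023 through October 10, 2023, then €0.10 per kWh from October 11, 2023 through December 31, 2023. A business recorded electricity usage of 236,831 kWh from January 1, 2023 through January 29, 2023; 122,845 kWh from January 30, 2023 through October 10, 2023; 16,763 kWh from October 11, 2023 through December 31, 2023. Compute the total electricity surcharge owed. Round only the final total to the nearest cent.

January 1 – January 29, 2023: 236,831 kWh at €0.15/kWh → €35524.65
January 30 – October 10, 2023: 122,845 kWh at €0.12/kWh → €14741.40
October 11 – December 31, 2023: 16,763 kWh at €0.10/kWh → €1676.30

€51942.35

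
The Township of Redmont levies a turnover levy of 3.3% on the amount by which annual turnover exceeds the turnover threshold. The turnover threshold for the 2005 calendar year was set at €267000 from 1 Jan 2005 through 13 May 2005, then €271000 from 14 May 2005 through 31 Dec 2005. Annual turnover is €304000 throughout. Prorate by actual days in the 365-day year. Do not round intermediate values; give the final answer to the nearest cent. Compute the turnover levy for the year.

€1137.10

1 Jan – 13 May 2005: 133 days, exemption €267000 → (€304000 − €267000) × 3.3% × 133/365 = €444.9123
14 May – 31 Dec 2005: 232 days, exemption €271000 → (€304000 − €271000) × 3.3% × 232/365 = €692.1863
Total = €1137.0986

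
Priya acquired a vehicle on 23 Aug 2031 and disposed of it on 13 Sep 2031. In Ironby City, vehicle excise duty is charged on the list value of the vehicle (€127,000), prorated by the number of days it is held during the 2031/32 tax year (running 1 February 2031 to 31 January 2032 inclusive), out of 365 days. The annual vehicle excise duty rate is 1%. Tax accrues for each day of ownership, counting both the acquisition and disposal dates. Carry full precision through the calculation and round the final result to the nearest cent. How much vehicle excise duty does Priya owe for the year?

Days held (23 Aug – 13 Sep 2031): 22 out of 365
Tax = €127,000 × 1% × 22/365 = €76.5479

€76.55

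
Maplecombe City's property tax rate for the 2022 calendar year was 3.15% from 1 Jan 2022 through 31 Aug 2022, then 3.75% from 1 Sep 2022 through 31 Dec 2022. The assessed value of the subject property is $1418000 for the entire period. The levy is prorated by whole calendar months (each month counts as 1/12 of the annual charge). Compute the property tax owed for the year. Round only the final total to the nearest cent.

$47503.00

1 Jan – 31 Aug 2022: 8 months at 3.15% → $1418000 × 3.15% × 8/12 = $29778.0000
1 Sep – 31 Dec 2022: 4 months at 3.75% → $1418000 × 3.75% × 4/12 = $17725.0000
Total = $47503.0000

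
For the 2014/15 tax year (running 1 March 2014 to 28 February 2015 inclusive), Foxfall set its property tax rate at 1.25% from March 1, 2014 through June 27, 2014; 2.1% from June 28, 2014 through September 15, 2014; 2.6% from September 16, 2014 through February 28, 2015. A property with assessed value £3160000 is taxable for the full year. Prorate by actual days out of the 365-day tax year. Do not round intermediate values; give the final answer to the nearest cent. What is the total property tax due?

£64788.66

March 1 – June 27, 2014: 119 days at 1.25% → £3160000 × 1.25% × 119/365 = £12878.0822
June 28 – September 15, 2014: 80 days at 2.1% → £3160000 × 2.1% × 80/365 = £14544.6575
September 16, 2014 – February 28, 2015: 166 days at 2.6% → £3160000 × 2.6% × 166/365 = £37365.9178
Total = £64788.6575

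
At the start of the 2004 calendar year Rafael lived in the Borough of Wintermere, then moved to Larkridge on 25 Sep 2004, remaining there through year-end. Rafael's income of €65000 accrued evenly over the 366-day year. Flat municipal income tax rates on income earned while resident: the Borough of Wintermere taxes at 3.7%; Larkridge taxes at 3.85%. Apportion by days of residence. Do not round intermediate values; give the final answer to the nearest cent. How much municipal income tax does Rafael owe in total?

€2431.11

The Borough of Wintermere, 1 Jan – 24 Sep 2004: 268 days → €65000 × 3.7% × 268/366 = €1761.0383
Larkridge, 25 Sep – 31 Dec 2004: 98 days → €65000 × 3.85% × 98/366 = €670.0683
Total = €2431.1066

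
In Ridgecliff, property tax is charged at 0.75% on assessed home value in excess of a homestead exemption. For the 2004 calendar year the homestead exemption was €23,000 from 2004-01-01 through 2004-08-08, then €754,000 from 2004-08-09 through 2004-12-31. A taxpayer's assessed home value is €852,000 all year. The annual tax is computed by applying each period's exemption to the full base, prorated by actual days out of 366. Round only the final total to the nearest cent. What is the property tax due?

2004-01-01 to 2004-08-08: 221 days, exemption €23,000 → (€852,000 − €23,000) × 0.75% × 221/366 = €3,754.2828
2004-08-09 to 2004-12-31: 145 days, exemption €754,000 → (€852,000 − €754,000) × 0.75% × 145/366 = €291.1885
Total = €4,045.4713

€4,045.47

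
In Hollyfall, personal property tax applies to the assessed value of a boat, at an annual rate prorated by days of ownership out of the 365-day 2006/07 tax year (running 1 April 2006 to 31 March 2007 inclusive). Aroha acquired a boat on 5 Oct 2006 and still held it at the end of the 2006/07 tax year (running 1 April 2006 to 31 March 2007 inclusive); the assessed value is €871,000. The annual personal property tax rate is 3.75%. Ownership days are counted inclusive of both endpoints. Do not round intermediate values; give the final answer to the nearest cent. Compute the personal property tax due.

€15,928.56

Days held (5 Oct 2006 – 31 Mar 2007): 178 out of 365
Tax = €871,000 × 3.75% × 178/365 = €15,928.5616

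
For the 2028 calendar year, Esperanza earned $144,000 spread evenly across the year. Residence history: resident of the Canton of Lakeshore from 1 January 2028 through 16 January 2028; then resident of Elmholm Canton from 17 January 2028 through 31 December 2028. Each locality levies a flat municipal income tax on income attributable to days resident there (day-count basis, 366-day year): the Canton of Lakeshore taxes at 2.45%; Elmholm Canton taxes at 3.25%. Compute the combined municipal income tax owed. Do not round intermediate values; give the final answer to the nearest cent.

The Canton of Lakeshore, 1 January – 16 January 2028: 16 days → $144,000 × 2.45% × 16/366 = $154.2295
Elmholm Canton, 17 January – 31 December 2028: 350 days → $144,000 × 3.25% × 350/366 = $4,475.4098
Total = $4,629.6393

$4,629.64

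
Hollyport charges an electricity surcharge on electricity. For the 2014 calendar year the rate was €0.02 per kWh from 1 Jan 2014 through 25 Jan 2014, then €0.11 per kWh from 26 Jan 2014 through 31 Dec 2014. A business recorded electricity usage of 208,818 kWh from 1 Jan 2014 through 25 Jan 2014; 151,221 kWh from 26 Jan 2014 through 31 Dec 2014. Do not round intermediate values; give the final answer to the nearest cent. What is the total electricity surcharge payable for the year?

€20,810.67

1 Jan – 25 Jan 2014: 208,818 kWh at €0.02/kWh → €4,176.36
26 Jan – 31 Dec 2014: 151,221 kWh at €0.11/kWh → €16,634.31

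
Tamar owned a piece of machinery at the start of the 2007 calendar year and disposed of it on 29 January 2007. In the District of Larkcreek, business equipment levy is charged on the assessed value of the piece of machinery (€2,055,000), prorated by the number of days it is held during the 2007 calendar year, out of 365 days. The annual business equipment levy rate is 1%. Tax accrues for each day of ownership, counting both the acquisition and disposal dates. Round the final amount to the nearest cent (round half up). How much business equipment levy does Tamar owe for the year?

€1,632.74

Days held (1 January – 29 January 2007): 29 out of 365
Tax = €2,055,000 × 1% × 29/365 = €1,632.7397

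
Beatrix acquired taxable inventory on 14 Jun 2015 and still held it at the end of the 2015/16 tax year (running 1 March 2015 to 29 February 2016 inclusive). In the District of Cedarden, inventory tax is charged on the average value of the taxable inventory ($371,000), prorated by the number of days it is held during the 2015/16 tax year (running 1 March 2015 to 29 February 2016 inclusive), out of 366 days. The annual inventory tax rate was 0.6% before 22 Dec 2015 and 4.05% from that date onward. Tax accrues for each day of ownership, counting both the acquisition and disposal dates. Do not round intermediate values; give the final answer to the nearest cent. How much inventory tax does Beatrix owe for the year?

14 Jun – 21 Dec 2015: 191 days at 0.6% → $371,000 × 0.6% × 191/366 = $1,161.6557
22 Dec 2015 – 29 Feb 2016: 70 days at 4.05% → $371,000 × 4.05% × 70/366 = $2,873.7295
Total = $4,035.3852

$4,035.39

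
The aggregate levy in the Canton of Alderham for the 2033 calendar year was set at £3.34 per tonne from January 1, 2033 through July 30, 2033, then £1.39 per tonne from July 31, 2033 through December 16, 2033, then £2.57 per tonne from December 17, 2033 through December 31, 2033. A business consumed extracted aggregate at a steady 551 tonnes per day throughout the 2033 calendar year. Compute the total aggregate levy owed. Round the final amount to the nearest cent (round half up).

January 1 – July 30, 2033: 211 days × 551 tonnes/day = 116,261 tonnes at £3.34/tonne → £388,311.74
July 31 – December 16, 2033: 139 days × 551 tonnes/day = 76,589 tonnes at £1.39/tonne → £106,458.71
December 17 – December 31, 2033: 15 days × 551 tonnes/day = 8,265 tonnes at £2.57/tonne → £21,241.05

£516,011.50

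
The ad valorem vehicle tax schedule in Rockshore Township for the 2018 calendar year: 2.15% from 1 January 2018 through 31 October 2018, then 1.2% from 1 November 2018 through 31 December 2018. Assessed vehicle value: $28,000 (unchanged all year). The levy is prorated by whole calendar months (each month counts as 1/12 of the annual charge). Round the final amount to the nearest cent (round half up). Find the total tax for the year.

$557.67

1 January – 31 October 2018: 10 months at 2.15% → $28,000 × 2.15% × 10/12 = $501.6667
1 November – 31 December 2018: 2 months at 1.2% → $28,000 × 1.2% × 2/12 = $56.0000
Total = $557.6667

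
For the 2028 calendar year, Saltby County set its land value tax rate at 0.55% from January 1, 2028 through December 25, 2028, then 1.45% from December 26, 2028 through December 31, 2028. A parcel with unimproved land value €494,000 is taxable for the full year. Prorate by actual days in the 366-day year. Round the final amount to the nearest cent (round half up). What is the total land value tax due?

€2,789.89

January 1 – December 25, 2028: 360 days at 0.55% → €494,000 × 0.55% × 360/366 = €2,672.4590
December 26 – December 31, 2028: 6 days at 1.45% → €494,000 × 1.45% × 6/366 = €117.4262
Total = €2,789.8852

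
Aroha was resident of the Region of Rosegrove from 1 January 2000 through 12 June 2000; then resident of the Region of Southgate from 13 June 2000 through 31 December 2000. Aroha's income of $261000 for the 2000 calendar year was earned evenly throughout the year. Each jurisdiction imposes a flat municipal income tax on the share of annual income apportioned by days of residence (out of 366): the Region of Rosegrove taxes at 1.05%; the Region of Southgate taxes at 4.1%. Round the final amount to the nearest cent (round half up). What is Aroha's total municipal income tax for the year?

$7134.00

The Region of Rosegrove, 1 January – 12 June 2000: 164 days → $261000 × 1.05% × 164/366 = $1227.9836
The Region of Southgate, 13 June – 31 December 2000: 202 days → $261000 × 4.1% × 202/366 = $5906.0164
Total = $7134.0000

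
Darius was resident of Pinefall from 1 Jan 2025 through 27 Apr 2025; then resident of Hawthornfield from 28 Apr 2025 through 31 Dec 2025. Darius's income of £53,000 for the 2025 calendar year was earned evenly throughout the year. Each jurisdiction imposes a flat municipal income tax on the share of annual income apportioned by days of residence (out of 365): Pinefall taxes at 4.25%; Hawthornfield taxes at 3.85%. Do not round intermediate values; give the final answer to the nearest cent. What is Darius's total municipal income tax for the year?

£2,108.46

Pinefall, 1 Jan – 27 Apr 2025: 117 days → £53,000 × 4.25% × 117/365 = £722.0342
Hawthornfield, 28 Apr – 31 Dec 2025: 248 days → £53,000 × 3.85% × 248/365 = £1,386.4219
Total = £2,108.4562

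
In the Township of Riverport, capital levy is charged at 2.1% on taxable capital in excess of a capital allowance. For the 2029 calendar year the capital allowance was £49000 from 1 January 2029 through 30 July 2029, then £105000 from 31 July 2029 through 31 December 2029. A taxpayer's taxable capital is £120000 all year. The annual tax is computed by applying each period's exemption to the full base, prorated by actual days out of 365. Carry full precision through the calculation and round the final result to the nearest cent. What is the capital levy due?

1 January – 30 July 2029: 211 days, exemption £49000 → (£120000 − £49000) × 2.1% × 211/365 = £861.9205
31 July – 31 December 2029: 154 days, exemption £105000 → (£120000 − £105000) × 2.1% × 154/365 = £132.9041
Total = £994.8247

£994.82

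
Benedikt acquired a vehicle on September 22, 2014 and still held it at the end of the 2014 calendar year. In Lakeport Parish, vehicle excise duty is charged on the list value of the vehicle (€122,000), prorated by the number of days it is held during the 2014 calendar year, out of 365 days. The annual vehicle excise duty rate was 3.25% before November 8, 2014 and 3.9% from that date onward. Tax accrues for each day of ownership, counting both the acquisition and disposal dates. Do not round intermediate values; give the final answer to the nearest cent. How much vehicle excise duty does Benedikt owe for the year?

€1,214.48

September 22 – November 7, 2014: 47 days at 3.25% → €122,000 × 3.25% × 47/365 = €510.5616
November 8 – December 31, 2014: 54 days at 3.9% → €122,000 × 3.9% × 54/365 = €703.9233
Total = €1,214.4849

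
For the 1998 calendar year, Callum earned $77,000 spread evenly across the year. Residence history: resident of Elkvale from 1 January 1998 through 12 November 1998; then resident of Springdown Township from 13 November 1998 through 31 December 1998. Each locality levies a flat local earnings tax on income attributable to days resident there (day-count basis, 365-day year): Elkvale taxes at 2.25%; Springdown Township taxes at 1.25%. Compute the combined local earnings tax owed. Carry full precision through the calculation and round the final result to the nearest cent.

Elkvale, 1 January – 12 November 1998: 316 days → $77,000 × 2.25% × 316/365 = $1,499.9178
Springdown Township, 13 November – 31 December 1998: 49 days → $77,000 × 1.25% × 49/365 = $129.2123
Total = $1,629.1301

$1,629.13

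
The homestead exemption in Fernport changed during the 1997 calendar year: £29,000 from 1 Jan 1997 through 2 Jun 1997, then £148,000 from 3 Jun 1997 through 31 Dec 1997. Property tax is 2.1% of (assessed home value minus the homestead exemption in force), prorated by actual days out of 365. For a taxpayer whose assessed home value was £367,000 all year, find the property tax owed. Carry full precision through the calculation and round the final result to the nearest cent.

1 Jan – 2 Jun 1997: 153 days, exemption £29,000 → (£367,000 − £29,000) × 2.1% × 153/365 = £2,975.3260
3 Jun – 31 Dec 1997: 212 days, exemption £148,000 → (£367,000 − £148,000) × 2.1% × 212/365 = £2,671.2000
Total = £5,646.5260

£5,646.53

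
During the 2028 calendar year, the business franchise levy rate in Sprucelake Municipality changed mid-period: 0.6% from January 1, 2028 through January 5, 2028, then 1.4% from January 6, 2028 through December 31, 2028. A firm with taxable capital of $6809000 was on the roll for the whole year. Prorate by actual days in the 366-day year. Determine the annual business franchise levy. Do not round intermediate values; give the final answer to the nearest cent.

January 1 – January 5, 2028: 5 days at 0.6% → $6809000 × 0.6% × 5/366 = $558.1148
January 6 – December 31, 2028: 361 days at 1.4% → $6809000 × 1.4% × 361/366 = $94023.7322
Total = $94581.8470

$94581.85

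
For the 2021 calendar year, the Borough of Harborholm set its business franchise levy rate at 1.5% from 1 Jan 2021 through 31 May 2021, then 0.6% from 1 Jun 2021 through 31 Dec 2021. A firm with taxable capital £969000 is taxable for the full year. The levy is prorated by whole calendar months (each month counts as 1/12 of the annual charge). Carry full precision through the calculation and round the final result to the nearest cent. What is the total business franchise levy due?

£9447.75

1 Jan – 31 May 2021: 5 months at 1.5% → £969000 × 1.5% × 5/12 = £6056.2500
1 Jun – 31 Dec 2021: 7 months at 0.6% → £969000 × 0.6% × 7/12 = £3391.5000
Total = £9447.7500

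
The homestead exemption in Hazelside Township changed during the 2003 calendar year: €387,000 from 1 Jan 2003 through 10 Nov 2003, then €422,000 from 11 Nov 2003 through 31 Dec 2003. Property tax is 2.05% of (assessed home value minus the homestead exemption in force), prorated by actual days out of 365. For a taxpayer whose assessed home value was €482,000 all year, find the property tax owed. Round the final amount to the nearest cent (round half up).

1 Jan – 10 Nov 2003: 314 days, exemption €387,000 → (€482,000 − €387,000) × 2.05% × 314/365 = €1,675.3836
11 Nov – 31 Dec 2003: 51 days, exemption €422,000 → (€482,000 − €422,000) × 2.05% × 51/365 = €171.8630
Total = €1,847.2466

€1,847.25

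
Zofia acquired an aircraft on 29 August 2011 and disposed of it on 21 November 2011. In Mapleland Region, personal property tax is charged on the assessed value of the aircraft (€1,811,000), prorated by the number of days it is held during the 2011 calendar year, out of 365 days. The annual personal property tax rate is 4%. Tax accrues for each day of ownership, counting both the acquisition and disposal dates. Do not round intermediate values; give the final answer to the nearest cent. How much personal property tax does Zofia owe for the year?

Days held (29 August – 21 November 2011): 85 out of 365
Tax = €1,811,000 × 4% × 85/365 = €16,869.5890

€16,869.59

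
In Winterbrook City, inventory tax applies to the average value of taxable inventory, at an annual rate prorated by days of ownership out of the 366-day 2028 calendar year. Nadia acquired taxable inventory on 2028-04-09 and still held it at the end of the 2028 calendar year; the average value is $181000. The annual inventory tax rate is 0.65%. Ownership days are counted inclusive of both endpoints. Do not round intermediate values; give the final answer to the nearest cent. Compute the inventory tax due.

$858.27

Days held (2028-04-09 to 2028-12-31): 267 out of 366
Tax = $181000 × 0.65% × 267/366 = $858.2664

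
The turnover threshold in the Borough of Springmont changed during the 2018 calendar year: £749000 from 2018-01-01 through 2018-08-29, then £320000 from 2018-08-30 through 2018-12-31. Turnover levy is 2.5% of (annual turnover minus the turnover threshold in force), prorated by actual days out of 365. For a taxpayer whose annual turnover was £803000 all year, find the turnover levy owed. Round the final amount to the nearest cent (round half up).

2018-01-01 to 2018-08-29: 241 days, exemption £749000 → (£803000 − £749000) × 2.5% × 241/365 = £891.3699
2018-08-30 to 2018-12-31: 124 days, exemption £320000 → (£803000 − £320000) × 2.5% × 124/365 = £4102.1918
Total = £4993.5616

£4993.56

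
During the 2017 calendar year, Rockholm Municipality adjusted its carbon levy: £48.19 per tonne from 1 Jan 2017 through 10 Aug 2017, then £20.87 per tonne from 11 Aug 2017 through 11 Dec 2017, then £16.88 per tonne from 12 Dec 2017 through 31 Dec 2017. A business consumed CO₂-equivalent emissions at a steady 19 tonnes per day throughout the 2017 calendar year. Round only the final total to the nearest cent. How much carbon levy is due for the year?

1 Jan – 10 Aug 2017: 222 days × 19 tonnes/day = 4,218 tonnes at £48.19/tonne → £203,265.42
11 Aug – 11 Dec 2017: 123 days × 19 tonnes/day = 2,337 tonnes at £20.87/tonne → £48,773.19
12 Dec – 31 Dec 2017: 20 days × 19 tonnes/day = 380 tonnes at £16.88/tonne → £6,414.40

£258,453.01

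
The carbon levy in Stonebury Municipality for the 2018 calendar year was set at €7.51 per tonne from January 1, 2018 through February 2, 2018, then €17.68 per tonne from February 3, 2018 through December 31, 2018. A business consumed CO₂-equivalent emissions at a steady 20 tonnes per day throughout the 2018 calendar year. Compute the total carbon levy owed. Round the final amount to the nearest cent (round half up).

January 1 – February 2, 2018: 33 days × 20 tonnes/day = 660 tonnes at €7.51/tonne → €4956.60
February 3 – December 31, 2018: 332 days × 20 tonnes/day = 6,640 tonnes at €17.68/tonne → €117395.20

€122351.80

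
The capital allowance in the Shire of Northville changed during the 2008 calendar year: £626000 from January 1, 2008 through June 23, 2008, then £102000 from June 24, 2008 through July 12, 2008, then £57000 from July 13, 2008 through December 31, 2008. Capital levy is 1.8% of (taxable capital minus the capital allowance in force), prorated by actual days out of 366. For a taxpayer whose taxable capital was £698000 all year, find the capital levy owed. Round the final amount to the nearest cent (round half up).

£6598.82

January 1 – June 23, 2008: 175 days, exemption £626000 → (£698000 − £626000) × 1.8% × 175/366 = £619.6721
June 24 – July 12, 2008: 19 days, exemption £102000 → (£698000 − £102000) × 1.8% × 19/366 = £556.9180
July 13 – December 31, 2008: 172 days, exemption £57000 → (£698000 − £57000) × 1.8% × 172/366 = £5422.2295
Total = £6598.8197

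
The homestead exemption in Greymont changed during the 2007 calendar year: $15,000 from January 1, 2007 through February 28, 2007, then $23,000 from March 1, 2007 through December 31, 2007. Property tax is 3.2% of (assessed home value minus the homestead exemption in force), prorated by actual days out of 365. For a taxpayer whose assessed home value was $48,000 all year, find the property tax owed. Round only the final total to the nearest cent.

January 1 – February 28, 2007: 59 days, exemption $15,000 → ($48,000 − $15,000) × 3.2% × 59/365 = $170.6959
March 1 – December 31, 2007: 306 days, exemption $23,000 → ($48,000 − $23,000) × 3.2% × 306/365 = $670.6849
Total = $841.3808

$841.38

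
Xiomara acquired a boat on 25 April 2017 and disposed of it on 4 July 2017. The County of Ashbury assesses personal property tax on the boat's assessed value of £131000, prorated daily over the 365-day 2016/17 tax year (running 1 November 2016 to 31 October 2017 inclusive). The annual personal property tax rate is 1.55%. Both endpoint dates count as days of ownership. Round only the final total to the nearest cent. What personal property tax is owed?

Days held (25 April – 4 July 2017): 71 out of 365
Tax = £131000 × 1.55% × 71/365 = £394.9740

£394.97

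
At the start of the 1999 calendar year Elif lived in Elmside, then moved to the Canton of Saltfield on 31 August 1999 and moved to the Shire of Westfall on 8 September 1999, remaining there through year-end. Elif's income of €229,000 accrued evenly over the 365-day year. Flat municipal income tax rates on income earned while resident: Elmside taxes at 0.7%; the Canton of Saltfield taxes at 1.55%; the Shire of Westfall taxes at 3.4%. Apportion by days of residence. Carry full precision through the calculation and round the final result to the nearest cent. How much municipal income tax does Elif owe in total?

Elmside, 1 January – 30 August 1999: 242 days → €229,000 × 0.7% × 242/365 = €1,062.8110
The Canton of Saltfield, 31 August – 7 September 1999: 8 days → €229,000 × 1.55% × 8/365 = €77.7973
The Shire of Westfall, 8 September – 31 December 1999: 115 days → €229,000 × 3.4% × 115/365 = €2,453.1233
Total = €3,593.7315

€3,593.73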